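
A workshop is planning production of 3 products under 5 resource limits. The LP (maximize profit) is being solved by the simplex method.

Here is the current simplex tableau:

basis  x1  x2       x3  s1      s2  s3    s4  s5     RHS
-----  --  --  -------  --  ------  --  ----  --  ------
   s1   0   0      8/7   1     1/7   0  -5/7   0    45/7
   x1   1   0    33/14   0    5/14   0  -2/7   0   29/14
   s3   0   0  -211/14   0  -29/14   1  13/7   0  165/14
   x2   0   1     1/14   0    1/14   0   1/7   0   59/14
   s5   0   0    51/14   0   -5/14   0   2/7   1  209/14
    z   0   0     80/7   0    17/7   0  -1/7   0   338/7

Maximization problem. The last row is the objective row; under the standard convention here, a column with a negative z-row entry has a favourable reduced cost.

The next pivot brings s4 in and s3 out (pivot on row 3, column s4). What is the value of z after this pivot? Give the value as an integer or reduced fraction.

Minimum ratio for s4: (165/14)/(13/7) = 165/26.
z changes by −(z-row coeff of s4)·ratio = −(-1/7)·(165/26) = 165/182.
New z = 338/7 + (165/182) = 1279/26.

1279/26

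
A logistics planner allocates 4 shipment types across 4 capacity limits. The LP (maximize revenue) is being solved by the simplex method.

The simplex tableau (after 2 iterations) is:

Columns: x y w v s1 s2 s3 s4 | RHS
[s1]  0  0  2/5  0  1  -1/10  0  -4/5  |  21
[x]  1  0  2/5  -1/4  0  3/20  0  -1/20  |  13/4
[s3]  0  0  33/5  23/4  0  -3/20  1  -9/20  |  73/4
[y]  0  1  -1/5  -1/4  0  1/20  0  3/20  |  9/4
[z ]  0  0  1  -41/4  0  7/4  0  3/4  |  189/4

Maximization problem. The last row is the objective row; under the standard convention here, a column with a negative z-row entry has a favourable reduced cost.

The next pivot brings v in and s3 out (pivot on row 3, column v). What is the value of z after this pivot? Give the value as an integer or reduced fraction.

Minimum ratio for v: (73/4)/(23/4) = 73/23.
z changes by −(z-row coeff of v)·ratio = −(-41/4)·(73/23) = 2993/92.
New z = 189/4 + (2993/92) = 1835/23.

1835/23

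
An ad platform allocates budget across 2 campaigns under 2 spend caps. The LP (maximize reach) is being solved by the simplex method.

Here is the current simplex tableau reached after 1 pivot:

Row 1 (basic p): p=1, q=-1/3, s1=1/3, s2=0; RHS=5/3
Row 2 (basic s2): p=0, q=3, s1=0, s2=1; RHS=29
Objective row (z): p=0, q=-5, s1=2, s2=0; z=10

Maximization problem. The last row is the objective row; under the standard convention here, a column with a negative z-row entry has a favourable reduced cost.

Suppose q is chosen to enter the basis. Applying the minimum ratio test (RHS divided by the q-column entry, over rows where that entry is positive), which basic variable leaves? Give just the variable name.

s2

Ratios: row 1 (p): entry -1/3 ≤ 0, skip; row 2 (s2): 29/3 = 29/3.
Minimum ratio 29/3 is in the s2 row, so s2 leaves.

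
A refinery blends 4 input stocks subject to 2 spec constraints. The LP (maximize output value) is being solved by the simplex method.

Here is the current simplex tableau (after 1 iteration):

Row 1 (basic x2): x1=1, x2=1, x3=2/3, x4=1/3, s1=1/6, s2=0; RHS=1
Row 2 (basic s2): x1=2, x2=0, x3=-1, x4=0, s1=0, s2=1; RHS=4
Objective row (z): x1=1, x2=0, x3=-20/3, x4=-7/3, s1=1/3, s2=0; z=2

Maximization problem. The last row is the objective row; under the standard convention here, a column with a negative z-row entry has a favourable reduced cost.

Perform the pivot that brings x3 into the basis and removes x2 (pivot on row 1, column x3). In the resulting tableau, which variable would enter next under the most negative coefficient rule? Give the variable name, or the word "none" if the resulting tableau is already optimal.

Pivot element 2/3. New z-row = old z-row − (-20/3)·(row 1/(2/3)).
Updated z-row coefficients: x1: 11, x2: 10, x3: 0, x4: 1, s1: 2, s2: 0.
No coefficient is strictly negative; the tableau after this pivot is optimal.

none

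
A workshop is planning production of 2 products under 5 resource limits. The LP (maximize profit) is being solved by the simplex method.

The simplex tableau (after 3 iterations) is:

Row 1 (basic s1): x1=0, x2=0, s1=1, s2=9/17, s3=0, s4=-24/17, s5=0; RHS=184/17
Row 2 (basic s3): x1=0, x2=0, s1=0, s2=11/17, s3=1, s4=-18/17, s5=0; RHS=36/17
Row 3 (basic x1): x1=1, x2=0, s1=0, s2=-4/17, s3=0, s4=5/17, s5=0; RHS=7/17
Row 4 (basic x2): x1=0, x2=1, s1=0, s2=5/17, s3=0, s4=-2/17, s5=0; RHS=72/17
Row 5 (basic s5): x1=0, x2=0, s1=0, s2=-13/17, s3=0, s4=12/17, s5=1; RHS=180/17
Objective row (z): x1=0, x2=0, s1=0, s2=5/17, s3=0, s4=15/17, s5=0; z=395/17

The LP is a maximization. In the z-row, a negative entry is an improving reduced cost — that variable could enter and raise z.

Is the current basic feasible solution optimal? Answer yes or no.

yes

No objective-row coefficient is strictly negative, so no entering variable exists; the tableau is optimal.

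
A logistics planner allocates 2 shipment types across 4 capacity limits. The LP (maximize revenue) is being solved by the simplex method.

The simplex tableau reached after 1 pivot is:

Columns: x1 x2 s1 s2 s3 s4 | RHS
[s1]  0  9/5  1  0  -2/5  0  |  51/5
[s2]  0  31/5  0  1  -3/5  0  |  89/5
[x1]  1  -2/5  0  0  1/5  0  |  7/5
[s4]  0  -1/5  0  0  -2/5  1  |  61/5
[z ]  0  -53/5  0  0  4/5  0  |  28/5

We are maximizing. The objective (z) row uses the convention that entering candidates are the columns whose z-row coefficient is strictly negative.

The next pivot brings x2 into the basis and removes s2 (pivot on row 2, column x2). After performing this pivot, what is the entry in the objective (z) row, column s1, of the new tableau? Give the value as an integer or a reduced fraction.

Pivot element is row 2, column x2: 31/5.
Normalize row 2: new (row 2, s1) = 0/(31/5) = 0.
z-row ← z-row − (-53/5)·(new row 2): 0 − (-53/5)·0 = 0.

0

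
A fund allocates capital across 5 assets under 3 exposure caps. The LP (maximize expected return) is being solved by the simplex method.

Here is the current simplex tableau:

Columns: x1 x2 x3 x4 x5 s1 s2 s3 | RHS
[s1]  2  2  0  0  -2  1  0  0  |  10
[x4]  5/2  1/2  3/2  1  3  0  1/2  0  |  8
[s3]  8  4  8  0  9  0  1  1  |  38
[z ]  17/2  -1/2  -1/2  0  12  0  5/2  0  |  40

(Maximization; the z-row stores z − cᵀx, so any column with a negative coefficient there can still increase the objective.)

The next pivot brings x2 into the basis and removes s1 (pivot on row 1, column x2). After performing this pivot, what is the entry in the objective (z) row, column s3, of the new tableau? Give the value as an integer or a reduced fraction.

Pivot element is row 1, column x2: 2.
Normalize row 1: new (row 1, s3) = 0/2 = 0.
z-row ← z-row − (-1/2)·(new row 1): 0 − (-1/2)·0 = 0.

0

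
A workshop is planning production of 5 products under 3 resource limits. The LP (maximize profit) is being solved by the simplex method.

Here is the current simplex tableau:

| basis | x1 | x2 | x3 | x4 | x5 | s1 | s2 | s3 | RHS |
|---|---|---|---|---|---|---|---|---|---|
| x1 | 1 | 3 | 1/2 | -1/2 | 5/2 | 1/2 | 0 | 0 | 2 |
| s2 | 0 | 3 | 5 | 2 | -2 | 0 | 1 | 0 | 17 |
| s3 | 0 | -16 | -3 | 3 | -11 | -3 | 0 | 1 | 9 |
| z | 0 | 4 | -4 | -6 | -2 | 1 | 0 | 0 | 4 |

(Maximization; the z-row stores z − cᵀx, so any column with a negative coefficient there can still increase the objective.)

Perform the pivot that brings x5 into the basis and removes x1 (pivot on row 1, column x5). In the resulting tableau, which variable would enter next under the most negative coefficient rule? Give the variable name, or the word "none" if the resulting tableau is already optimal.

x4

Pivot element 5/2. New z-row = old z-row − (-2)·(row 1/(5/2)).
Updated z-row coefficients: x1: 4/5, x2: 32/5, x3: -18/5, x4: -32/5, x5: 0, s1: 7/5, s2: 0, s3: 0.
The most negative is -32/5 in column x4, so x4 would enter next.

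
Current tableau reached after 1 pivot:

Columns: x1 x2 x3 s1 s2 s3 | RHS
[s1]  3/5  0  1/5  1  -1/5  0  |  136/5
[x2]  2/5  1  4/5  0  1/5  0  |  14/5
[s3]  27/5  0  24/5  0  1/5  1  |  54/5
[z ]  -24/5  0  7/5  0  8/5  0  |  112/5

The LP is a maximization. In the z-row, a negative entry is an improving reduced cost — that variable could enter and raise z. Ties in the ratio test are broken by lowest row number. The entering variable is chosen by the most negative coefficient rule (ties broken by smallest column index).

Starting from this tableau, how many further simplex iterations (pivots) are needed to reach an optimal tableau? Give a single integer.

pivot: x1 in, s3 out → z = 32
No improving column remains; optimal.

1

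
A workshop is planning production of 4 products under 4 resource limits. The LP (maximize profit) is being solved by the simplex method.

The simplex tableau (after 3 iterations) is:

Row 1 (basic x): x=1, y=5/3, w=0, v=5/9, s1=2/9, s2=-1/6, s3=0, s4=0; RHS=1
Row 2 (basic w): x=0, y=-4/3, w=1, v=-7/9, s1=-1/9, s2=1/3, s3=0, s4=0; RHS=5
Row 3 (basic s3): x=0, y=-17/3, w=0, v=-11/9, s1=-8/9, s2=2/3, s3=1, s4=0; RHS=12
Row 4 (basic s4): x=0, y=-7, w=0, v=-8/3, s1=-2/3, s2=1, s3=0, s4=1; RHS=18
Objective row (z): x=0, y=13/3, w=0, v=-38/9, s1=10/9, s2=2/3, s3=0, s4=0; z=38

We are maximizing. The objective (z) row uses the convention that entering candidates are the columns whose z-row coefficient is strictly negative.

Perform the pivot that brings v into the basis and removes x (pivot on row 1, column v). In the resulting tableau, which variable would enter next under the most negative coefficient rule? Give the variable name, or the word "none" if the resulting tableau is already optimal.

Pivot element 5/9. New z-row = old z-row − (-38/9)·(row 1/(5/9)).
Updated z-row coefficients: x: 38/5, y: 17, w: 0, v: 0, s1: 14/5, s2: -3/5, s3: 0, s4: 0.
The most negative is -3/5 in column s2, so s2 would enter next.

s2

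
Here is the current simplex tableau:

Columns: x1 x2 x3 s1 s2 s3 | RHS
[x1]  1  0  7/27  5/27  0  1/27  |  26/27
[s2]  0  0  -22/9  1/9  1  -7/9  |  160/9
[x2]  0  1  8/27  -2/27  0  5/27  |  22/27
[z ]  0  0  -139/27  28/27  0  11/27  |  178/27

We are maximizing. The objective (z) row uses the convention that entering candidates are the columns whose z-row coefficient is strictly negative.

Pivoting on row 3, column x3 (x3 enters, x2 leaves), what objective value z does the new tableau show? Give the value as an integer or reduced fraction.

Minimum ratio for x3: (22/27)/(8/27) = 11/4.
z changes by −(z-row coeff of x3)·ratio = −(-139/27)·(11/4) = 1529/108.
New z = 178/27 + (1529/108) = 83/4.

83/4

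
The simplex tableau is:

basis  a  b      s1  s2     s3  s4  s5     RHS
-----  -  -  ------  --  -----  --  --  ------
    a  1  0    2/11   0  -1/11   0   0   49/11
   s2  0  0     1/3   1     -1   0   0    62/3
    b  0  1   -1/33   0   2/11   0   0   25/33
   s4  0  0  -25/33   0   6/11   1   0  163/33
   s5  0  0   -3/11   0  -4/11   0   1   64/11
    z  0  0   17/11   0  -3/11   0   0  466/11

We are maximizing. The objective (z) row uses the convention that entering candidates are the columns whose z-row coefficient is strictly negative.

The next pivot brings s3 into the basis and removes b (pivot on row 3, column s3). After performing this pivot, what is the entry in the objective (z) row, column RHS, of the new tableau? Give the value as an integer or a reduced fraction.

Pivot element is row 3, column s3: 2/11.
Normalize row 3: new (row 3, RHS) = (25/33)/(2/11) = 25/6.
z-row ← z-row − (-3/11)·(new row 3): 466/11 − (-3/11)·(25/6) = 87/2.

87/2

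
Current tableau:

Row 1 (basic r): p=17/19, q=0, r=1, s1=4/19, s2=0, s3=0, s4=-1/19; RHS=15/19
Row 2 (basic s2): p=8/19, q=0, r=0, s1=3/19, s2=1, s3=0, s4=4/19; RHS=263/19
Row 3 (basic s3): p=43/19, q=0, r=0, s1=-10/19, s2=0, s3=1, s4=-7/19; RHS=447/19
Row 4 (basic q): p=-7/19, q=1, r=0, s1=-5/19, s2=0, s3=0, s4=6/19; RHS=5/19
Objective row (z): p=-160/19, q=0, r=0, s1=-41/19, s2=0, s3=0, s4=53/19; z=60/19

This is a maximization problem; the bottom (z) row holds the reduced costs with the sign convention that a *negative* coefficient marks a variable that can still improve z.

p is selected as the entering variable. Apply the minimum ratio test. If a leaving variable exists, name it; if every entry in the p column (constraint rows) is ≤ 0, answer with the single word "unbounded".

r

Ratios: row 1 (r): (15/19)/(17/19) = 15/17; row 2 (s2): (263/19)/(8/19) = 263/8; row 3 (s3): (447/19)/(43/19) = 447/43; row 4 (q): entry -7/19 ≤ 0, skip.
Minimum ratio is in the r row, so r leaves.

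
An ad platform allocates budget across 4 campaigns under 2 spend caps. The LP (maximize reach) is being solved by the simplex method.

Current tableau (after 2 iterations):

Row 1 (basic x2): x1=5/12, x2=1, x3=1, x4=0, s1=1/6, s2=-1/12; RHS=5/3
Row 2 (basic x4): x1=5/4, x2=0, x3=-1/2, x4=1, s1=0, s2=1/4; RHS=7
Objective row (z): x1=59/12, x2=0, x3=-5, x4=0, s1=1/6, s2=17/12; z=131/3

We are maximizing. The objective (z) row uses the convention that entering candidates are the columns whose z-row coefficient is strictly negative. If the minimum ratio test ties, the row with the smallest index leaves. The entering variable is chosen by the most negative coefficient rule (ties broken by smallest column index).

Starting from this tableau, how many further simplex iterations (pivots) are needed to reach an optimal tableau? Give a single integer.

1

pivot: x3 in, x2 out → z = 52
No improving column remains; optimal.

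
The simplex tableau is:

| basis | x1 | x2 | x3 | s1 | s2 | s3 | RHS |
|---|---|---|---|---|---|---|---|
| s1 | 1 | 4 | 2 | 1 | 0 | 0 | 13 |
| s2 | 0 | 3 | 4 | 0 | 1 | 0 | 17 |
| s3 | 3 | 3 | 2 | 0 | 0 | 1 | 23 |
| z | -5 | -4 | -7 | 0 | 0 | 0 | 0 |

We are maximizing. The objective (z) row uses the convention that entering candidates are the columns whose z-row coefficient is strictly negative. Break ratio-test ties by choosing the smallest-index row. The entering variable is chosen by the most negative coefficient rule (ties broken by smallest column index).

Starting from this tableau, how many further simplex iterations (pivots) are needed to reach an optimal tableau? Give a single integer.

3

pivot: x3 in, s2 out → z = 119/4
pivot: x1 in, s1 out → z = 209/4
pivot: s2 in, s3 out → z = 53
No improving column remains; optimal.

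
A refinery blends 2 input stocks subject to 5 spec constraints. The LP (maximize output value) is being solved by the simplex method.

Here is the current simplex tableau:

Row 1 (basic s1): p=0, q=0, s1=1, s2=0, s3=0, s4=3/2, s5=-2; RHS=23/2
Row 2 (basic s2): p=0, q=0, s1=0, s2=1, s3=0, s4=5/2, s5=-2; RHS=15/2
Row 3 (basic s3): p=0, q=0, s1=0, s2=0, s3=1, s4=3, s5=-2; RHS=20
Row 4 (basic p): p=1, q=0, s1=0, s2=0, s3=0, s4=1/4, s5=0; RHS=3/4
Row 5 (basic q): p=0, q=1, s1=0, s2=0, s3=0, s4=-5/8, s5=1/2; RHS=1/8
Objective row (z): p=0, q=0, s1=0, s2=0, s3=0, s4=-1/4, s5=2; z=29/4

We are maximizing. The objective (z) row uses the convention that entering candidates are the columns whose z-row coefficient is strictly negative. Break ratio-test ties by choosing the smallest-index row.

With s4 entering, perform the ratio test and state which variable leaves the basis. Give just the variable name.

s2

Ratios: row 1 (s1): (23/2)/(3/2) = 23/3; row 2 (s2): (15/2)/(5/2) = 3; row 3 (s3): 20/3 = 20/3; row 4 (p): (3/4)/(1/4) = 3; row 5 (q): entry -5/8 ≤ 0, skip.
Minimum ratio 3 is in the s2 row, so s2 leaves.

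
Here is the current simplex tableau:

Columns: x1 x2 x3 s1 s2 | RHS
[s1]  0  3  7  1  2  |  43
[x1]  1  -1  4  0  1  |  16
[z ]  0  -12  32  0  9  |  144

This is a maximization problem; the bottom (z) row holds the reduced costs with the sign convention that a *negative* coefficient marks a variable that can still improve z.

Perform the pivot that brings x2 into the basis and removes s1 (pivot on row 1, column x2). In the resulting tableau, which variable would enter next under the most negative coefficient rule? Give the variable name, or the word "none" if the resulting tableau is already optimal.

Pivot element 3. New z-row = old z-row − (-12)·(row 1/3).
Updated z-row coefficients: x1: 0, x2: 0, x3: 60, s1: 4, s2: 17.
No coefficient is strictly negative; the tableau after this pivot is optimal.

none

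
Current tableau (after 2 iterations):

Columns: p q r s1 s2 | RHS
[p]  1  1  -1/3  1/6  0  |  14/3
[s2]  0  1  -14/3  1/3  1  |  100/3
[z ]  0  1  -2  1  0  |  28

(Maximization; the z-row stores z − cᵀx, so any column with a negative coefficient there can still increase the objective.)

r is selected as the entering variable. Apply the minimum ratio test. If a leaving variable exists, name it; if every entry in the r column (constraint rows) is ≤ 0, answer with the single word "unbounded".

unbounded

r-column entries: row 1: -1/3, row 2: -14/3. All ≤ 0, so r can increase without bound; the LP is unbounded in this direction.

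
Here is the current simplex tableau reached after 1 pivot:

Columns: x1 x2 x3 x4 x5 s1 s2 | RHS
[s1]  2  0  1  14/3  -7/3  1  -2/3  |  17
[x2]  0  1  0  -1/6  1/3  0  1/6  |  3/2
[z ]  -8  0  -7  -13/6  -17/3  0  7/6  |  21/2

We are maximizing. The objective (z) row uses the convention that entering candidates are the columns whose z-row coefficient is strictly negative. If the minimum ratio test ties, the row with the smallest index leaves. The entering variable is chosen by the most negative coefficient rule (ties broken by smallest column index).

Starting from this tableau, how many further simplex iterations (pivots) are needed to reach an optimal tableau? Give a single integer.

3

pivot: x1 in, s1 out → z = 157/2
pivot: x5 in, x2 out → z = 146
pivot: x3 in, x1 out → z = 457/2
No improving column remains; optimal.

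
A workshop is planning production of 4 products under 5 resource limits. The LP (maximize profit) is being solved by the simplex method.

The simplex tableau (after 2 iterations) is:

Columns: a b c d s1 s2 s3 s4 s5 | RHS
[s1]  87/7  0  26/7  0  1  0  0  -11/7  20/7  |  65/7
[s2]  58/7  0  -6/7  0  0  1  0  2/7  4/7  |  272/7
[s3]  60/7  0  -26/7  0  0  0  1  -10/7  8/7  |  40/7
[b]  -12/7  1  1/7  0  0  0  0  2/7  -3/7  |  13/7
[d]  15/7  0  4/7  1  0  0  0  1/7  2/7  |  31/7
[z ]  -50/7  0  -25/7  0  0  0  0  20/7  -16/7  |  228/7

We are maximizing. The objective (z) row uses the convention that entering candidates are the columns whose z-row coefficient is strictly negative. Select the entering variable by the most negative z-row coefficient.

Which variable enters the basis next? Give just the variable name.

a

Objective-row coefficients: a: -50/7, b: 0, c: -25/7, d: 0, s1: 0, s2: 0, s3: 0, s4: 20/7, s5: -16/7.
The most negative is -50/7 in column a, so a enters.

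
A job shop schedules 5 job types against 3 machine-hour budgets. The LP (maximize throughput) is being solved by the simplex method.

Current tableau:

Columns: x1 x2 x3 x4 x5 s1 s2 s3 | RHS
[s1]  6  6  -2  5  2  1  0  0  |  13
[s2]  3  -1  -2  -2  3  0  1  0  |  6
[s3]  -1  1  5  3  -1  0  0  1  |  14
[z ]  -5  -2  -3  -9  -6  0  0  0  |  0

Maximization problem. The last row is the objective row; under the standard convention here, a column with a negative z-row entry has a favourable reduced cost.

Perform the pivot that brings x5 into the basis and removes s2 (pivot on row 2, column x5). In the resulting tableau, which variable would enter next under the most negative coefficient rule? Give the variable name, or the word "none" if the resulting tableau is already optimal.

Pivot element 3. New z-row = old z-row − (-6)·(row 2/3).
Updated z-row coefficients: x1: 1, x2: -4, x3: -7, x4: -13, x5: 0, s1: 0, s2: 2, s3: 0.
The most negative is -13 in column x4, so x4 would enter next.

x4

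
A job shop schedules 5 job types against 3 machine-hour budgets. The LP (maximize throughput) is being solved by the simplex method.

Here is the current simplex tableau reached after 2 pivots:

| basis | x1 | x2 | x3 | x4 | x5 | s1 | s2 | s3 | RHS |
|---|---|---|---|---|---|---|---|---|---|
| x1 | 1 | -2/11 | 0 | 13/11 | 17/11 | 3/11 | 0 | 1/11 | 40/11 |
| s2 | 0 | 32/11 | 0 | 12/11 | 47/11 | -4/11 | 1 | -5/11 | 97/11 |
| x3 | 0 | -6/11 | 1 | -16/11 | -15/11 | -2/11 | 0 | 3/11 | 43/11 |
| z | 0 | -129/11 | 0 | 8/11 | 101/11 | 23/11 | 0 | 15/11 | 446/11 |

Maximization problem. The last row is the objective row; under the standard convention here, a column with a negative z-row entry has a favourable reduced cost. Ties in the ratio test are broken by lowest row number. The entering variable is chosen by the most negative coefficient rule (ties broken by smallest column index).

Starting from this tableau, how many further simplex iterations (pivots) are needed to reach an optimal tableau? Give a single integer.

2

pivot: x2 in, s2 out → z = 2435/32
pivot: s3 in, x3 out → z = 90
No improving column remains; optimal.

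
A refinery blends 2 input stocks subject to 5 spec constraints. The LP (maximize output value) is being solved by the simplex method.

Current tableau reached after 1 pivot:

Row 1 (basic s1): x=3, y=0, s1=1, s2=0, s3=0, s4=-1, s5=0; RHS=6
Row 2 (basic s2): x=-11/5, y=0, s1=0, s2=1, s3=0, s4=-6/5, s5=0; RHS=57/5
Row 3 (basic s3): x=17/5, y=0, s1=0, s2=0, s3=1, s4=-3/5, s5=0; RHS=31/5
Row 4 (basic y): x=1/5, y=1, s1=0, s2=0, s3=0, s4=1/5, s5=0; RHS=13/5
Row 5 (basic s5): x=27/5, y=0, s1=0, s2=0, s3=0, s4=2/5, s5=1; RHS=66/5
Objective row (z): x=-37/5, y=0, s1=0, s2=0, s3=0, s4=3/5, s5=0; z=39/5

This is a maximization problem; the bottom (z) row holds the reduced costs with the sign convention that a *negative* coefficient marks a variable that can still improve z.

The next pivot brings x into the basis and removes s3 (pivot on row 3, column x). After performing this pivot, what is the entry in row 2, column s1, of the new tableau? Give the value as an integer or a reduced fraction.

Pivot element is row 3, column x: 17/5.
Normalize row 3: new (row 3, s1) = 0/(17/5) = 0.
row 2 ← row 2 − (-11/5)·(new row 3): 0 − (-11/5)·0 = 0.

0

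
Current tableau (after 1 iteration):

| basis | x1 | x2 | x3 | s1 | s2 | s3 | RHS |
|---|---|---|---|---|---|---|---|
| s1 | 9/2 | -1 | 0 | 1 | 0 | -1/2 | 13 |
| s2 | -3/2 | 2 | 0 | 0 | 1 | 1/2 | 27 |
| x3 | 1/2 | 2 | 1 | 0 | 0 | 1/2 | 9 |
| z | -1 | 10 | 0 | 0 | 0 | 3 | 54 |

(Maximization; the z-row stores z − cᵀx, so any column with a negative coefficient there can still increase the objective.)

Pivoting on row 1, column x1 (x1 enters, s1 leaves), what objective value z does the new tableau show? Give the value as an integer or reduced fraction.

Minimum ratio for x1: 13/(9/2) = 26/9.
z changes by −(z-row coeff of x1)·ratio = −(-1)·(26/9) = 26/9.
New z = 54 + (26/9) = 512/9.

512/9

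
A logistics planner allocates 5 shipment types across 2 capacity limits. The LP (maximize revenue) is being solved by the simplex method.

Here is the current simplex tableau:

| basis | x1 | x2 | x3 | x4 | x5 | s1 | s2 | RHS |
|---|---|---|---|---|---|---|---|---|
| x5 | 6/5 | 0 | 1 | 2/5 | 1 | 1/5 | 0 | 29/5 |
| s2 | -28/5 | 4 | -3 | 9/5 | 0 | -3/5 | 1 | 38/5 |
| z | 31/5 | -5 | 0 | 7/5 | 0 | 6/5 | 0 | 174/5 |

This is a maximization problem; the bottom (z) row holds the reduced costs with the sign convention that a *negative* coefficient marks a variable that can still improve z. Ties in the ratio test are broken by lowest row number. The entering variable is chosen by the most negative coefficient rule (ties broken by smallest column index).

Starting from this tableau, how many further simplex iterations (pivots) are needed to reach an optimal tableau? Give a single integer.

2

pivot: x2 in, s2 out → z = 443/10
pivot: x3 in, x5 out → z = 1321/20
No improving column remains; optimal.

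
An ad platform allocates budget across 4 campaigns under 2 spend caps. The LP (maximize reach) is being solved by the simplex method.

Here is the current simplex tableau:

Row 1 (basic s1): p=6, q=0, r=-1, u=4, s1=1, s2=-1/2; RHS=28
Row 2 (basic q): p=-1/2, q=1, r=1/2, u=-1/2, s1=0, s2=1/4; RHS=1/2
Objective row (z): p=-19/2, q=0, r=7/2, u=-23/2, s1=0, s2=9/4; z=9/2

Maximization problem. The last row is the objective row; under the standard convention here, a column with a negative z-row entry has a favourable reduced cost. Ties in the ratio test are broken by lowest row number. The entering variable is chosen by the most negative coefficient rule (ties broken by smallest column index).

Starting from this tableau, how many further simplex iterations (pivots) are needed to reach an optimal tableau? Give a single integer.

1

pivot: u in, s1 out → z = 85
No improving column remains; optimal.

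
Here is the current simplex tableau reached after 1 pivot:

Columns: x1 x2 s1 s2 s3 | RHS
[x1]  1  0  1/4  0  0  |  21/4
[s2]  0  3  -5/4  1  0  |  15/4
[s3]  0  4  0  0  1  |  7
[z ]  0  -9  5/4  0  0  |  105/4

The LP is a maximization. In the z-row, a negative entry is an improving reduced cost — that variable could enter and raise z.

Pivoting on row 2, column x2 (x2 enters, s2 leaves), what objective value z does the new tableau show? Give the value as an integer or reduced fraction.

75/2

Minimum ratio for x2: (15/4)/3 = 5/4.
z changes by −(z-row coeff of x2)·ratio = −(-9)·(5/4) = 45/4.
New z = 105/4 + (45/4) = 75/2.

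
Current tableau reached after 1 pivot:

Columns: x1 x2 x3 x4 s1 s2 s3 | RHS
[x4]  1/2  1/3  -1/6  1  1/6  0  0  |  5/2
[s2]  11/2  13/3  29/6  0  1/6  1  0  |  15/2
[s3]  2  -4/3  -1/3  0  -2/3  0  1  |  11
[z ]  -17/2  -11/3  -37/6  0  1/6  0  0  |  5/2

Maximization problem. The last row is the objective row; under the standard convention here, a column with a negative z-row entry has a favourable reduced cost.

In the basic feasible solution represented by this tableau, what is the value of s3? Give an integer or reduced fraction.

11

s3 is basic (row 3); its value is the RHS of that row: 11.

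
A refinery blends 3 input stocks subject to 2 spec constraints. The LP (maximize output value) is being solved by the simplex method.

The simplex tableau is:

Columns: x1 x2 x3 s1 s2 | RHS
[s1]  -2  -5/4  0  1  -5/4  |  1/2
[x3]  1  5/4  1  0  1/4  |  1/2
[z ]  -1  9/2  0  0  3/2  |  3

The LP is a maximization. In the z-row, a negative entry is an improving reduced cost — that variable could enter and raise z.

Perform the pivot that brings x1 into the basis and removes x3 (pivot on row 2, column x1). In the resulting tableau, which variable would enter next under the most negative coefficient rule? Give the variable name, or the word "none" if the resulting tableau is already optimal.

none

Pivot element 1. New z-row = old z-row − (-1)·(row 2/1).
Updated z-row coefficients: x1: 0, x2: 23/4, x3: 1, s1: 0, s2: 7/4.
No coefficient is strictly negative; the tableau after this pivot is optimal.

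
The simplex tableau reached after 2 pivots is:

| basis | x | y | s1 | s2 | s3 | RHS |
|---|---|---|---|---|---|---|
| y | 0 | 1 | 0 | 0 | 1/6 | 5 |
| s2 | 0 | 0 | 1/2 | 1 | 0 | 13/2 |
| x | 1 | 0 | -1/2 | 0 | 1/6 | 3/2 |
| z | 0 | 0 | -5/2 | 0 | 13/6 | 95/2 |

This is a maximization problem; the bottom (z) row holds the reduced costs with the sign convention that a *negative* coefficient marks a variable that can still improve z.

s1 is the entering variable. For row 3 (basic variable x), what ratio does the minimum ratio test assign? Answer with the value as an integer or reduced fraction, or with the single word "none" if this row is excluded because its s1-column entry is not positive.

The s1 entry in row 3 is -1/2 ≤ 0, so this row gives no ratio.

none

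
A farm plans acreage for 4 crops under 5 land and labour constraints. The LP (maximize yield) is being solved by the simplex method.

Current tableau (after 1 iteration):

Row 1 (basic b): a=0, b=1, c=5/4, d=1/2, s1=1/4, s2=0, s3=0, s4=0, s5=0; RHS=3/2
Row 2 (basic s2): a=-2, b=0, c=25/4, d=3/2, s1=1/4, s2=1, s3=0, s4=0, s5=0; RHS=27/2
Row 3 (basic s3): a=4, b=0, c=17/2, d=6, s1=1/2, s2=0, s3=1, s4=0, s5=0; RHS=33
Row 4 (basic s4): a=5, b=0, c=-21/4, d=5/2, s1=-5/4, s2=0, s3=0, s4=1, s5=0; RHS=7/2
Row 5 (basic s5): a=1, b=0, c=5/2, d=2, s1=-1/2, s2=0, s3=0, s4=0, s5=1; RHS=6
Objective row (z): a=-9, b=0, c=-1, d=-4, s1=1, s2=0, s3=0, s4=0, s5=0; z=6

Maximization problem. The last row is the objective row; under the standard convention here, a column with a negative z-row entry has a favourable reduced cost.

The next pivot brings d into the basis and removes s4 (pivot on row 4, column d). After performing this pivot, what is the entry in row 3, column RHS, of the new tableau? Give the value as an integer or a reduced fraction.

Pivot element is row 4, column d: 5/2.
Normalize row 4: new (row 4, RHS) = (7/2)/(5/2) = 7/5.
row 3 ← row 3 − 6·(new row 4): 33 − 6·(7/5) = 123/5.

123/5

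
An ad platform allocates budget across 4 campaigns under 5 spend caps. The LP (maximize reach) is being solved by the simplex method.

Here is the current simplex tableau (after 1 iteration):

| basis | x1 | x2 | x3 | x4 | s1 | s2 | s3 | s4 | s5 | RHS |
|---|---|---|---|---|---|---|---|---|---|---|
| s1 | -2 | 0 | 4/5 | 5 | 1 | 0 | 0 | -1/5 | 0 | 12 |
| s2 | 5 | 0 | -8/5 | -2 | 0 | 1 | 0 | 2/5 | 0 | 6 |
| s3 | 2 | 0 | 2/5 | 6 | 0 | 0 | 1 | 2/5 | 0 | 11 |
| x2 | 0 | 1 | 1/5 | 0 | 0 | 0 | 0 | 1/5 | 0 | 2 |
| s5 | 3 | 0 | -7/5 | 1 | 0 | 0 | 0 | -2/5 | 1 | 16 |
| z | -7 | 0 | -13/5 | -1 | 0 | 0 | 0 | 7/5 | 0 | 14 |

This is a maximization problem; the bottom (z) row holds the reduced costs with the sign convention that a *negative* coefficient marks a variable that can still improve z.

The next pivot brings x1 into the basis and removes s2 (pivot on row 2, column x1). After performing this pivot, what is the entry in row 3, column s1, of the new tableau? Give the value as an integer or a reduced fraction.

Pivot element is row 2, column x1: 5.
Normalize row 2: new (row 2, s1) = 0/5 = 0.
row 3 ← row 3 − 2·(new row 2): 0 − 2·0 = 0.

0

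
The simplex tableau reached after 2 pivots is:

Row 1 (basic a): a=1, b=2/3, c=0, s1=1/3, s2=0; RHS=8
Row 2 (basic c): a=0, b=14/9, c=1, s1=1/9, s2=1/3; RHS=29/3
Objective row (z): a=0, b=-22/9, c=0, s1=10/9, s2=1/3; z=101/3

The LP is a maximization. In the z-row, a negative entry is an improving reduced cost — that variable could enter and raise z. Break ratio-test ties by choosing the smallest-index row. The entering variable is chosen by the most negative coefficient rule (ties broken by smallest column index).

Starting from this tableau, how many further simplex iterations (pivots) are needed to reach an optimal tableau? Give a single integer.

pivot: b in, c out → z = 342/7
No improving column remains; optimal.

1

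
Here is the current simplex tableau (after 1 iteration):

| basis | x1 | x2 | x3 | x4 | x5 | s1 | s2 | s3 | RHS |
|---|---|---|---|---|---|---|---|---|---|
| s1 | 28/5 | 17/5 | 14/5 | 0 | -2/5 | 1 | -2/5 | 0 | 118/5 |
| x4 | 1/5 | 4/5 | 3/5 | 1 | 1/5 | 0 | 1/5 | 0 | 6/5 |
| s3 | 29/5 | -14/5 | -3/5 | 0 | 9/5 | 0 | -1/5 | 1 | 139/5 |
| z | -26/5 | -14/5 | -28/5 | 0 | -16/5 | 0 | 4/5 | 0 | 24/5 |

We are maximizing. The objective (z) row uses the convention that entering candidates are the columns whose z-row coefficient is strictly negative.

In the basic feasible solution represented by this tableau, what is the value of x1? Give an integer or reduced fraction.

x1 is nonbasic (not in the basis column), so its value in the current BFS is 0.

0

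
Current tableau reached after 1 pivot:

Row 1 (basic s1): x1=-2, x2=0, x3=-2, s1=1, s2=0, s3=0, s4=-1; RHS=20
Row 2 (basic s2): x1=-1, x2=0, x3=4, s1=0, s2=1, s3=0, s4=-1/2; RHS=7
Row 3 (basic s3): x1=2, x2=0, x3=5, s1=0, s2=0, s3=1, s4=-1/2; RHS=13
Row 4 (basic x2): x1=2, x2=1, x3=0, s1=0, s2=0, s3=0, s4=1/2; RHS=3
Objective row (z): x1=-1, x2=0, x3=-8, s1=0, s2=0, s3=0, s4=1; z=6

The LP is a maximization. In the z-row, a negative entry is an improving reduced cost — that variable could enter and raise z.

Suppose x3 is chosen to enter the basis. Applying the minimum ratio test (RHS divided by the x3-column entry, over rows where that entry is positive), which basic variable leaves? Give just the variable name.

s2

Ratios: row 1 (s1): entry -2 ≤ 0, skip; row 2 (s2): 7/4 = 7/4; row 3 (s3): 13/5 = 13/5; row 4 (x2): entry 0 ≤ 0, skip.
Minimum ratio 7/4 is in the s2 row, so s2 leaves.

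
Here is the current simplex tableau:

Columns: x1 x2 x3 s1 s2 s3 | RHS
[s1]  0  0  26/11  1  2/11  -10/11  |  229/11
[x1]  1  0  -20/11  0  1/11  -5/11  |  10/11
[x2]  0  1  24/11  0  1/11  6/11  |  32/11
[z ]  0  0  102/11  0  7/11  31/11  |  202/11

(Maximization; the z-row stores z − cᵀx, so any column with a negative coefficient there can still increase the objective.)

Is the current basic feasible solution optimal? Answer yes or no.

yes

No objective-row coefficient is strictly negative, so no entering variable exists; the tableau is optimal.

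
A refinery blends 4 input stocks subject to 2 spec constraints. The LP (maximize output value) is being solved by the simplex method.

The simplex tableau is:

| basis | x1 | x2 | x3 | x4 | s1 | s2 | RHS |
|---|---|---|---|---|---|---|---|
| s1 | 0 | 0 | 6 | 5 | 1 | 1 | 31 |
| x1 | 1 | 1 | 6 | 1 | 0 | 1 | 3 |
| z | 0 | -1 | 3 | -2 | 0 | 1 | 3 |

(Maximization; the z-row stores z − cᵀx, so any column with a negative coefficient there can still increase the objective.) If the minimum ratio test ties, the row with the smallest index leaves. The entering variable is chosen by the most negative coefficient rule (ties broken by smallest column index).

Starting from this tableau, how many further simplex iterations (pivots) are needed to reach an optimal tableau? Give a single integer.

pivot: x4 in, x1 out → z = 9
No improving column remains; optimal.

1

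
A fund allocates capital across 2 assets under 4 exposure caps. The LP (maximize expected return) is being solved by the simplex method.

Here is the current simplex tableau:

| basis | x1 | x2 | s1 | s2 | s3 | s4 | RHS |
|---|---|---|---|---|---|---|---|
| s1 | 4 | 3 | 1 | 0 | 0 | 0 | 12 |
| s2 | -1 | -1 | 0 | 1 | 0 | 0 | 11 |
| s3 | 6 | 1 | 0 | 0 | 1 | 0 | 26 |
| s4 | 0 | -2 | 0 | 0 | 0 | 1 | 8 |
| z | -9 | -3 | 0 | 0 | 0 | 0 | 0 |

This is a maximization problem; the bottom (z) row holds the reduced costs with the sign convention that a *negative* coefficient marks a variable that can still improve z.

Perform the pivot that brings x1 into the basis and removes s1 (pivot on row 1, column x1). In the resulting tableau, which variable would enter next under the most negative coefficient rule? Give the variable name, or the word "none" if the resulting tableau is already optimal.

none

Pivot element 4. New z-row = old z-row − (-9)·(row 1/4).
Updated z-row coefficients: x1: 0, x2: 15/4, s1: 9/4, s2: 0, s3: 0, s4: 0.
No coefficient is strictly negative; the tableau after this pivot is optimal.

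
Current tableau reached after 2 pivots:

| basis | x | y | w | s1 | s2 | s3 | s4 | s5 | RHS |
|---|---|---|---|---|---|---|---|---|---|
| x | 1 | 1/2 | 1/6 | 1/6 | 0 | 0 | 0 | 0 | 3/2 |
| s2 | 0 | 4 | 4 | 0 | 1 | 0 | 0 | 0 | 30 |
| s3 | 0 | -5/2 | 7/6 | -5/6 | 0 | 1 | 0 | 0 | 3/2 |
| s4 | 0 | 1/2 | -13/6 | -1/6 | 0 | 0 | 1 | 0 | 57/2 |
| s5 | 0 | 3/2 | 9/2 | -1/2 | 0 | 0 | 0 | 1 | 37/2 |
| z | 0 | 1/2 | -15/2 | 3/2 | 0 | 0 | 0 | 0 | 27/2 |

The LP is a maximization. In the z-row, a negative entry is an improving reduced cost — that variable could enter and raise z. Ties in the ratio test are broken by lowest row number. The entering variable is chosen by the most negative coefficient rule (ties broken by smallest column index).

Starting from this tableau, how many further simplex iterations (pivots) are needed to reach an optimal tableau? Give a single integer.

pivot: w in, s3 out → z = 162/7
pivot: y in, s5 out → z = 3191/78
pivot: s1 in, x out → z = 247/6
No improving column remains; optimal.

3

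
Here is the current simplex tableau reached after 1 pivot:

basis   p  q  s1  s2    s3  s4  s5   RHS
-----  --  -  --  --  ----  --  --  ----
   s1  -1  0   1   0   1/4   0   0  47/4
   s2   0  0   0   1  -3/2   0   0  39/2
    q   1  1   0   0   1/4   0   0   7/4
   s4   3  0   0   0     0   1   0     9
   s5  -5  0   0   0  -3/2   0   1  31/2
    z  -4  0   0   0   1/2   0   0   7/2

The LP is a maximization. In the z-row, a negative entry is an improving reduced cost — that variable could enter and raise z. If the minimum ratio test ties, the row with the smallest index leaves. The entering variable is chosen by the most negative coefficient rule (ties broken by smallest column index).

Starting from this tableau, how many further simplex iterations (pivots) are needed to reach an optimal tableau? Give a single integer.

1

pivot: p in, q out → z = 21/2
No improving column remains; optimal.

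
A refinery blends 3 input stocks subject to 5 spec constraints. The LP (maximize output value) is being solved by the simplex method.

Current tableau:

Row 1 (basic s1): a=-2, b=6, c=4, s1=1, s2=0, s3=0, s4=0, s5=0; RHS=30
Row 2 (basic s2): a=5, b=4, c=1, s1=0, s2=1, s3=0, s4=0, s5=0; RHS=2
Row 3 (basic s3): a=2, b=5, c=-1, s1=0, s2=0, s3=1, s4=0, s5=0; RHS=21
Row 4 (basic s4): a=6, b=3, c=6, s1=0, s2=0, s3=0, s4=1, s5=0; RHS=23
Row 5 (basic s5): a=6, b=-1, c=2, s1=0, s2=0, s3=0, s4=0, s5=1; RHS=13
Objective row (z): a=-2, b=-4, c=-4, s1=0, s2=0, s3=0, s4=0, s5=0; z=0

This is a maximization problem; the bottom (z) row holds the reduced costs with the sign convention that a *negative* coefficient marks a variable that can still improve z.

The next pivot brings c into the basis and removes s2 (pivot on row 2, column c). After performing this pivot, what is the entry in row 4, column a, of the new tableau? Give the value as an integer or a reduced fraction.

Pivot element is row 2, column c: 1.
Normalize row 2: new (row 2, a) = 5/1 = 5.
row 4 ← row 4 − 6·(new row 2): 6 − 6·5 = -24.

-24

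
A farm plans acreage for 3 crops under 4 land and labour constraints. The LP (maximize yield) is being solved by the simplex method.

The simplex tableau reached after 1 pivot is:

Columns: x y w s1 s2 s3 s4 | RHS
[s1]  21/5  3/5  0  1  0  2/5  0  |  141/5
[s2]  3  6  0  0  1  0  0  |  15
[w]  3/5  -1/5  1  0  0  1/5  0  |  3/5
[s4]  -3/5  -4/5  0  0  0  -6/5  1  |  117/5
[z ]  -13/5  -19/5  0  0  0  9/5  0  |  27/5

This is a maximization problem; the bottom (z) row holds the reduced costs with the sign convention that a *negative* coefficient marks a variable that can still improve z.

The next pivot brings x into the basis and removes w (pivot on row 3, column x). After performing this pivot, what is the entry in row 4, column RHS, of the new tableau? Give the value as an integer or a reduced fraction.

24

Pivot element is row 3, column x: 3/5.
Normalize row 3: new (row 3, RHS) = (3/5)/(3/5) = 1.
row 4 ← row 4 − (-3/5)·(new row 3): 117/5 − (-3/5)·1 = 24.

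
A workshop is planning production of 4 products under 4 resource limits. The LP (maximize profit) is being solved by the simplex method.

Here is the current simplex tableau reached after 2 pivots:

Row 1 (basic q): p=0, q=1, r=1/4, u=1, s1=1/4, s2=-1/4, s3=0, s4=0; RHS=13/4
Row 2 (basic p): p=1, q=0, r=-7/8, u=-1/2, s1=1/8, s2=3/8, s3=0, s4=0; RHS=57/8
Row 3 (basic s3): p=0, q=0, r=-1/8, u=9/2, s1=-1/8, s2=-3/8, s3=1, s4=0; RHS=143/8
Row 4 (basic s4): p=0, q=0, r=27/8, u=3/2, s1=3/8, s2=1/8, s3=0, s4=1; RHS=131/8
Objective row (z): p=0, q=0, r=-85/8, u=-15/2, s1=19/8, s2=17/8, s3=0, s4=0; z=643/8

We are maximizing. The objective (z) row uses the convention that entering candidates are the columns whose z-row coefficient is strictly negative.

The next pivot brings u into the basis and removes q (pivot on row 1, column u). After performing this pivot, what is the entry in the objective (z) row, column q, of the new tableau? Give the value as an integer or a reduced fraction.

15/2

Pivot element is row 1, column u: 1.
Normalize row 1: new (row 1, q) = 1/1 = 1.
z-row ← z-row − (-15/2)·(new row 1): 0 − (-15/2)·1 = 15/2.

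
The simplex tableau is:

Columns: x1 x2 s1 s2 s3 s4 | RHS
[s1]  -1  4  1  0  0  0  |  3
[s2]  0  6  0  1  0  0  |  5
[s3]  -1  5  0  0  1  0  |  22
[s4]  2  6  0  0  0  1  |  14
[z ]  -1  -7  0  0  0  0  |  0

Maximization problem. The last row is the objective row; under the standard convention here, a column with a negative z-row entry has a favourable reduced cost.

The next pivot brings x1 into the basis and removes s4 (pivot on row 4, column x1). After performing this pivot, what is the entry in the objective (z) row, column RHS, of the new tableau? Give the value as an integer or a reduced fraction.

Pivot element is row 4, column x1: 2.
Normalize row 4: new (row 4, RHS) = 14/2 = 7.
z-row ← z-row − (-1)·(new row 4): 0 − (-1)·7 = 7.

7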